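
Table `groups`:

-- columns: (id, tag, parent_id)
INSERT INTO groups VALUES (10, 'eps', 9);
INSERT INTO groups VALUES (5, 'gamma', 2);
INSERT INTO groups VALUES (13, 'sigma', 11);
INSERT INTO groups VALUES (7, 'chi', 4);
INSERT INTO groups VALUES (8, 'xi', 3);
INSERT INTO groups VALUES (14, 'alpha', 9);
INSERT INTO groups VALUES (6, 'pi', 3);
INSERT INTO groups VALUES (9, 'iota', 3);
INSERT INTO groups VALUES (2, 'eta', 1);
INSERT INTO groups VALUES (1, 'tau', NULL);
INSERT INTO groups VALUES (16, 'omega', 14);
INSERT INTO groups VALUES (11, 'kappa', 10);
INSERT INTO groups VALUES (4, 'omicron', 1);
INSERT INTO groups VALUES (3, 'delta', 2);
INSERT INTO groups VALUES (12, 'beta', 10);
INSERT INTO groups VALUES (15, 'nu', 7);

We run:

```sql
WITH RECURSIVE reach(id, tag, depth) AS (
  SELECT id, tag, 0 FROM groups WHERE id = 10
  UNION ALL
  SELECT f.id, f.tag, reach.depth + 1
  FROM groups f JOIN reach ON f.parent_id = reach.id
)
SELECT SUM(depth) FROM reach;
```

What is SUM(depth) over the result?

4

Base: id=10 (eps) at depth 0.
Iteration 1: rows with parent_id in {10} -> kappa (id 11, depth 1), beta (id 12, depth 1).
Iteration 2: rows with parent_id in {11,12} -> sigma (id 13, depth 2).
Iteration 3: no rows with parent_id in {13}; recursion stops.
SUM(depth) = 0 + 1 + 1 + 2 = 4.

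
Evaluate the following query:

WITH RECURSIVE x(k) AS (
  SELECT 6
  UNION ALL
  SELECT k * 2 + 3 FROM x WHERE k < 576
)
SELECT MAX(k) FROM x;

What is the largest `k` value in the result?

1149

Base: k=6.
Iteration 1: 6 < 576 holds -> k = 6 * 2 + 3 = 15.
Iteration 2: 15 < 576 holds -> k = 15 * 2 + 3 = 33.
Iteration 3: 33 < 576 holds -> k = 33 * 2 + 3 = 69.
Iteration 4: 69 < 576 holds -> k = 69 * 2 + 3 = 141.
Iteration 5: 141 < 576 holds -> k = 141 * 2 + 3 = 285.
Iteration 6: 285 < 576 holds -> k = 285 * 2 + 3 = 573.
Iteration 7: 573 < 576 holds -> k = 573 * 2 + 3 = 1149.
Iteration 8: 1149 < 576 fails; recursion stops.
k values: 6, 15, 33, 69, 141, 285, 573, 1149; the maximum is 1149.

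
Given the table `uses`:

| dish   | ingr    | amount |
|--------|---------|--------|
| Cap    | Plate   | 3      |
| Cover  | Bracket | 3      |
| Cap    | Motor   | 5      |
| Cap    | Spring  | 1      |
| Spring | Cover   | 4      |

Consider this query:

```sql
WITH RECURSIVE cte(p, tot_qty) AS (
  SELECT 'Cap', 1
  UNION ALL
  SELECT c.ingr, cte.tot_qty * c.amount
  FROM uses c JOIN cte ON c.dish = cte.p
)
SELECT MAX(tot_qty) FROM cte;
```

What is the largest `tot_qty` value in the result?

Base: (Cap, tot_qty=1).
Iteration 1: components of {Cap} -> Motor = 1*5 = 5, Plate = 1*3 = 3, Spring = 1*1 = 1.
Iteration 2: components of {Motor,Plate,Spring} -> Cover = 1*4 = 4.
Iteration 3: components of {Cover} -> Bracket = 4*3 = 12.
Iteration 4: no further components; recursion stops.
tot_qty values: 1, 1, 5, 3, 4, 12; the maximum is 12.

12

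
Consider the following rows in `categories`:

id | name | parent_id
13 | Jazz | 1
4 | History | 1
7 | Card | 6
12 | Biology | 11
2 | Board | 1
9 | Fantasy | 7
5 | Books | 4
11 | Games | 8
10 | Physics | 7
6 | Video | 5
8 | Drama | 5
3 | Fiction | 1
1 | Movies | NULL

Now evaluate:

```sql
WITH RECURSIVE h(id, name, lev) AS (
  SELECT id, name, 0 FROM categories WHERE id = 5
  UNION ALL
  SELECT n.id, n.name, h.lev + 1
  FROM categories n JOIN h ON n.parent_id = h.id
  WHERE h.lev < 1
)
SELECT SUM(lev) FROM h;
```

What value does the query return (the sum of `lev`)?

Base: id=5 (Books) at lev 0.
Iteration 1: rows with parent_id in {5} -> Video (id 6, lev 1), Drama (id 8, lev 1).
Iteration 2: lev < 1 fails for all current rows; recursion stops.
SUM(lev) = 0 + 1 + 1 = 2.

2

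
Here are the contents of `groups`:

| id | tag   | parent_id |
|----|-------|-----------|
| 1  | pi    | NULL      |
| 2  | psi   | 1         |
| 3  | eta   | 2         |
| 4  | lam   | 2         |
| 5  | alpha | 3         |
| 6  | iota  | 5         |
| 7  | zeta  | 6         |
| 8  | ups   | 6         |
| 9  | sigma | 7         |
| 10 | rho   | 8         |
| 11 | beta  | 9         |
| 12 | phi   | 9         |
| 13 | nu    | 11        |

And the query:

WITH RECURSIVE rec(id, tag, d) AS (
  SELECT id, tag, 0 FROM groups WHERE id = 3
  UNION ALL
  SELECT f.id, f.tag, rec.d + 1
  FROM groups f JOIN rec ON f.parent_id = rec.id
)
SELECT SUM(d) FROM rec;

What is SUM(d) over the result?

33

Base: id=3 (eta) at d 0.
Iteration 1: rows with parent_id in {3} -> alpha (id 5, d 1).
Iteration 2: rows with parent_id in {5} -> iota (id 6, d 2).
Iteration 3: rows with parent_id in {6} -> zeta (id 7, d 3), ups (id 8, d 3).
Iteration 4: rows with parent_id in {7,8} -> sigma (id 9, d 4), rho (id 10, d 4).
Iteration 5: rows with parent_id in {9,10} -> beta (id 11, d 5), phi (id 12, d 5).
Iteration 6: rows with parent_id in {11,12} -> nu (id 13, d 6).
Iteration 7: no rows with parent_id in {13}; recursion stops.
SUM(d) = 0 + 1 + 2 + 3 + 3 + 4 + 4 + 5 + 5 + 6 = 33.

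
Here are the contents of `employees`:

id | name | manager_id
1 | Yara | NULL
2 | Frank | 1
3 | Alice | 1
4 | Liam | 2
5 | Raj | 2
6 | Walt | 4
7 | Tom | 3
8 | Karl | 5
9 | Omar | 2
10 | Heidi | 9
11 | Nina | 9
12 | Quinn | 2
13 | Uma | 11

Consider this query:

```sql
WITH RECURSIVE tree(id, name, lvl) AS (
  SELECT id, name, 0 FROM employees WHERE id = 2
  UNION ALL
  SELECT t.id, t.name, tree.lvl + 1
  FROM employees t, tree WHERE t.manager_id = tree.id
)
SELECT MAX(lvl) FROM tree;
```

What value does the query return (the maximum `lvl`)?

3

Base: id=2 (Frank) at lvl 0.
Iteration 1: rows with manager_id in {2} -> Liam (id 4, lvl 1), Raj (id 5, lvl 1), Omar (id 9, lvl 1), Quinn (id 12, lvl 1).
Iteration 2: rows with manager_id in {4,5,9,12} -> Walt (id 6, lvl 2), Karl (id 8, lvl 2), Heidi (id 10, lvl 2), Nina (id 11, lvl 2).
Iteration 3: rows with manager_id in {6,8,10,11} -> Uma (id 13, lvl 3).
Iteration 4: no rows with manager_id in {13}; recursion stops.
lvl values: 0, 1, 1, 1, 1, 2, 2, 2, 2, 3; the maximum is 3.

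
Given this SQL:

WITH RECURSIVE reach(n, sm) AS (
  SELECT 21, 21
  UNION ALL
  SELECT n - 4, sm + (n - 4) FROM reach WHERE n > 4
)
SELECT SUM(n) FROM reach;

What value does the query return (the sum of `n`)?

Base: n=21, sm=21.
Iteration 1: 21 > 4 holds -> n = 21 - 4 = 17, sm = 21 + 17 = 38.
Iteration 2: 17 > 4 holds -> n = 17 - 4 = 13, sm = 38 + 13 = 51.
Iteration 3: 13 > 4 holds -> n = 13 - 4 = 9, sm = 51 + 9 = 60.
Iteration 4: 9 > 4 holds -> n = 9 - 4 = 5, sm = 60 + 5 = 65.
Iteration 5: 5 > 4 holds -> n = 5 - 4 = 1, sm = 65 + 1 = 66.
Iteration 6: 1 > 4 fails; recursion stops.
SUM(n) = 21 + 17 + 13 + 9 + 5 + 1 = 66.

66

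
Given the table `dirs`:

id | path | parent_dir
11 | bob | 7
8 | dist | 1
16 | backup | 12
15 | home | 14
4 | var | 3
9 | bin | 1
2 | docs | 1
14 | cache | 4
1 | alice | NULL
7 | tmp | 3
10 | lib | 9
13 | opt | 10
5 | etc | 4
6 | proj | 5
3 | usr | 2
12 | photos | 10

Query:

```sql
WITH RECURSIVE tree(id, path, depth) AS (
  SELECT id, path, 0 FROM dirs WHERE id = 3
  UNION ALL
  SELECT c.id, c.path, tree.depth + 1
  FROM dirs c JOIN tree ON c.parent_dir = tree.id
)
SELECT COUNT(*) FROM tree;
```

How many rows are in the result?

Base: id=3 (usr) at depth 0.
Iteration 1: rows with parent_dir in {3} -> var (id 4, depth 1), tmp (id 7, depth 1).
Iteration 2: rows with parent_dir in {4,7} -> etc (id 5, depth 2), bob (id 11, depth 2), cache (id 14, depth 2).
Iteration 3: rows with parent_dir in {5,11,14} -> proj (id 6, depth 3), home (id 15, depth 3).
Iteration 4: no rows with parent_dir in {6,15}; recursion stops.
Total rows emitted: 8.

8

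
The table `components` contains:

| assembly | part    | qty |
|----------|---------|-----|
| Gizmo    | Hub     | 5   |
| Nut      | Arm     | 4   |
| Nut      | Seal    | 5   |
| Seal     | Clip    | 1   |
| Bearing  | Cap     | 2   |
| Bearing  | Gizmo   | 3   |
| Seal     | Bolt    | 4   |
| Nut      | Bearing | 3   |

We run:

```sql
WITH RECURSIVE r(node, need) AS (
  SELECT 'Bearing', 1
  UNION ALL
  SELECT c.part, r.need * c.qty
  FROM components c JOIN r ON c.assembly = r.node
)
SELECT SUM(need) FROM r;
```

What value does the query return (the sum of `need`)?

21

Base: (Bearing, need=1).
Iteration 1: components of {Bearing} -> Cap = 1*2 = 2, Gizmo = 1*3 = 3.
Iteration 2: components of {Cap,Gizmo} -> Hub = 3*5 = 15.
Iteration 3: no further components; recursion stops.
SUM(need) = 1 + 3 + 2 + 15 = 21.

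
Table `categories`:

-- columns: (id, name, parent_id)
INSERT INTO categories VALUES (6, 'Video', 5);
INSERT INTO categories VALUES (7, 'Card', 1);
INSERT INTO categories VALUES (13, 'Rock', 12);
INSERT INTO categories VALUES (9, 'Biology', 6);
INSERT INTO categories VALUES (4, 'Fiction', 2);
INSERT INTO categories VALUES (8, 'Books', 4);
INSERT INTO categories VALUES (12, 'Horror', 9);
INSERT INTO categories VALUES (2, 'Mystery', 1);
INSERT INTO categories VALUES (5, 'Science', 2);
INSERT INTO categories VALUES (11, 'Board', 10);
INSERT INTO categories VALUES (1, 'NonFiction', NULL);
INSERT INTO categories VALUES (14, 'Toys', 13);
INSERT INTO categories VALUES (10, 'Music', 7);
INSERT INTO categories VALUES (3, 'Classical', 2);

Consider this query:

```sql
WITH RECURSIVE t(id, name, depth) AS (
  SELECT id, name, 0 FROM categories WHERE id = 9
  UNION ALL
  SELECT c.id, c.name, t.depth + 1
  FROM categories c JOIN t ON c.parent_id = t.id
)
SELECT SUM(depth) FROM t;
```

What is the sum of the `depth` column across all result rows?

6

Base: id=9 (Biology) at depth 0.
Iteration 1: rows with parent_id in {9} -> Horror (id 12, depth 1).
Iteration 2: rows with parent_id in {12} -> Rock (id 13, depth 2).
Iteration 3: rows with parent_id in {13} -> Toys (id 14, depth 3).
Iteration 4: no rows with parent_id in {14}; recursion stops.
SUM(depth) = 0 + 1 + 2 + 3 = 6.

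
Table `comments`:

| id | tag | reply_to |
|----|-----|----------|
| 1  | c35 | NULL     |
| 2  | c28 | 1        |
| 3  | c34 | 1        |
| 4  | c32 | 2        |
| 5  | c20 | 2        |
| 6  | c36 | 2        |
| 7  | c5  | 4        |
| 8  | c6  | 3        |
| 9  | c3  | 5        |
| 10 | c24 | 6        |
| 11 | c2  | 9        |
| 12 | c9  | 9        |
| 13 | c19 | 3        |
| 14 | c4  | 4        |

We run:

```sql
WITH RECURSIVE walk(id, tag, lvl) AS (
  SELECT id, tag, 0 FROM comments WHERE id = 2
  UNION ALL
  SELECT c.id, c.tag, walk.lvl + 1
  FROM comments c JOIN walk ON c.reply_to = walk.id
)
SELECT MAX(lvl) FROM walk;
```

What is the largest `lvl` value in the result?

3

Base: id=2 (c28) at lvl 0.
Iteration 1: rows with reply_to in {2} -> c32 (id 4, lvl 1), c20 (id 5, lvl 1), c36 (id 6, lvl 1).
Iteration 2: rows with reply_to in {4,5,6} -> c5 (id 7, lvl 2), c3 (id 9, lvl 2), c24 (id 10, lvl 2), c4 (id 14, lvl 2).
Iteration 3: rows with reply_to in {7,9,10,14} -> c2 (id 11, lvl 3), c9 (id 12, lvl 3).
Iteration 4: no rows with reply_to in {11,12}; recursion stops.
lvl values: 0, 1, 1, 1, 2, 2, 2, 2, 3, 3; the maximum is 3.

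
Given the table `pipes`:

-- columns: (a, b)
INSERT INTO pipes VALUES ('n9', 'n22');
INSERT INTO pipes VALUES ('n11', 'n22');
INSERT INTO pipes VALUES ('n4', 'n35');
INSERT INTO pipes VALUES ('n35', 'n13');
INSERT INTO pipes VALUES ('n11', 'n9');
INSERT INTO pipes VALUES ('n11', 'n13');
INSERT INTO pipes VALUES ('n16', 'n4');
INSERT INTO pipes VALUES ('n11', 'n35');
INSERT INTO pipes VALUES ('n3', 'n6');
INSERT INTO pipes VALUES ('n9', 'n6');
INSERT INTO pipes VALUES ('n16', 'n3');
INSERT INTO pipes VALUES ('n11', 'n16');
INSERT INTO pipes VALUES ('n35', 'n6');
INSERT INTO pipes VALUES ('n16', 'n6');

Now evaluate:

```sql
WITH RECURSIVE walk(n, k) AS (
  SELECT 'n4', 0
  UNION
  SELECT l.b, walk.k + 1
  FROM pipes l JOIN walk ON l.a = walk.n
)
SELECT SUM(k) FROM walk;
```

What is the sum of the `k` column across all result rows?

5

Base: (n4, k=0).
Iteration 1: edges from {n4} -> (n35, k=1).
Iteration 2: edges from {n35} -> (n13, k=2), (n6, k=2).
Iteration 3: no outgoing edges from {n13,n6}; recursion stops.
SUM(k) = 0 + 1 + 2 + 2 = 5.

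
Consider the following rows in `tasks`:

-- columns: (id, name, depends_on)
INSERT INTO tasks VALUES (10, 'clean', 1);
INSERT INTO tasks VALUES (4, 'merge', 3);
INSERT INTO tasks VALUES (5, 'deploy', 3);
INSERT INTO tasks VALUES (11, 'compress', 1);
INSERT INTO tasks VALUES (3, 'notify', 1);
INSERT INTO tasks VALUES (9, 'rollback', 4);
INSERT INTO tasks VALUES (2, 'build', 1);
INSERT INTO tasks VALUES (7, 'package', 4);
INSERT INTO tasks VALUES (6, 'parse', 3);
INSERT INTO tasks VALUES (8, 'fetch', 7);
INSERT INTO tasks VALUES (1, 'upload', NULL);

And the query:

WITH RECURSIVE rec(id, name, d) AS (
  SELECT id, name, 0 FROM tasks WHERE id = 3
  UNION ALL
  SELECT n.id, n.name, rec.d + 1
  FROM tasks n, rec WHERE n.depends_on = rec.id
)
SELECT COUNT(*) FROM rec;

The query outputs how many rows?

7

Base: id=3 (notify) at d 0.
Iteration 1: rows with depends_on in {3} -> merge (id 4, d 1), deploy (id 5, d 1), parse (id 6, d 1).
Iteration 2: rows with depends_on in {4,5,6} -> package (id 7, d 2), rollback (id 9, d 2).
Iteration 3: rows with depends_on in {7,9} -> fetch (id 8, d 3).
Iteration 4: no rows with depends_on in {8}; recursion stops.
Total rows emitted: 7.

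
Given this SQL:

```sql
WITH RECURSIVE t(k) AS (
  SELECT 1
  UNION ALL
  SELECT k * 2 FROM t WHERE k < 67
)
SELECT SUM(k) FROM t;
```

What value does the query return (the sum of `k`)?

Base: k=1.
Iteration 1: 1 < 67 holds -> k = 1 * 2 = 2.
Iteration 2: 2 < 67 holds -> k = 2 * 2 = 4.
Iteration 3: 4 < 67 holds -> k = 4 * 2 = 8.
Iteration 4: 8 < 67 holds -> k = 8 * 2 = 16.
Iteration 5: 16 < 67 holds -> k = 16 * 2 = 32.
Iteration 6: 32 < 67 holds -> k = 32 * 2 = 64.
Iteration 7: 64 < 67 holds -> k = 64 * 2 = 128.
Iteration 8: 128 < 67 fails; recursion stops.
SUM(k) = 1 + 2 + 4 + 8 + 16 + 32 + 64 + 128 = 255.

255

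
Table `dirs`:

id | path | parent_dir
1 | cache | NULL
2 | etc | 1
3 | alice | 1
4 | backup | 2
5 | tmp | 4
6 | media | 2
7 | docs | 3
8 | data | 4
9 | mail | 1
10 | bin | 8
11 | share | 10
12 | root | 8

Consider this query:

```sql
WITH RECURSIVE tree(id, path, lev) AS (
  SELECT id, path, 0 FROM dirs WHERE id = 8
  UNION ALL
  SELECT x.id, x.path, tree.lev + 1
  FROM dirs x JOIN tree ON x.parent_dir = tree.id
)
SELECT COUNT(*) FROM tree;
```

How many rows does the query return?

4

Base: id=8 (data) at lev 0.
Iteration 1: rows with parent_dir in {8} -> bin (id 10, lev 1), root (id 12, lev 1).
Iteration 2: rows with parent_dir in {10,12} -> share (id 11, lev 2).
Iteration 3: no rows with parent_dir in {11}; recursion stops.
Total rows emitted: 4.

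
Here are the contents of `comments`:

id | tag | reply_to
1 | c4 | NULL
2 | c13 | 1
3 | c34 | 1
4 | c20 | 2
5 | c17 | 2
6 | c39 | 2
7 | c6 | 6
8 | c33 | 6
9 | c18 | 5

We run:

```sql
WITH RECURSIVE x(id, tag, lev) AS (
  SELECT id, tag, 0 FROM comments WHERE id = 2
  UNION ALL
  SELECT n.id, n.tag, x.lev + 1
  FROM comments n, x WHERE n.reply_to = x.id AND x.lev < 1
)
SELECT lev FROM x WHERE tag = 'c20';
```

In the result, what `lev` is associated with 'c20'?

Base: id=2 (c13) at lev 0.
Iteration 1: rows with reply_to in {2} -> c20 (id 4, lev 1), c17 (id 5, lev 1), c39 (id 6, lev 1).
Iteration 2: lev < 1 fails for all current rows; recursion stops.

1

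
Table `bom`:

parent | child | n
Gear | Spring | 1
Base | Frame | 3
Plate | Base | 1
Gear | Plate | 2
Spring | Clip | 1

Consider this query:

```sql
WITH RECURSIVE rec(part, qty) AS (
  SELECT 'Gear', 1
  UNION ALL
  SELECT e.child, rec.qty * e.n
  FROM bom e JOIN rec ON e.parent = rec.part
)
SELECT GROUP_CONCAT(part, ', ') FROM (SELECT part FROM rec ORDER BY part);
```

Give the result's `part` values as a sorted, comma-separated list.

Base, Clip, Frame, Gear, Plate, Spring

Base: (Gear, qty=1).
Iteration 1: components of {Gear} -> Plate = 1*2 = 2, Spring = 1*1 = 1.
Iteration 2: components of {Plate,Spring} -> Base = 2*1 = 2, Clip = 1*1 = 1.
Iteration 3: components of {Base,Clip} -> Frame = 2*3 = 6.
Iteration 4: no further components; recursion stops.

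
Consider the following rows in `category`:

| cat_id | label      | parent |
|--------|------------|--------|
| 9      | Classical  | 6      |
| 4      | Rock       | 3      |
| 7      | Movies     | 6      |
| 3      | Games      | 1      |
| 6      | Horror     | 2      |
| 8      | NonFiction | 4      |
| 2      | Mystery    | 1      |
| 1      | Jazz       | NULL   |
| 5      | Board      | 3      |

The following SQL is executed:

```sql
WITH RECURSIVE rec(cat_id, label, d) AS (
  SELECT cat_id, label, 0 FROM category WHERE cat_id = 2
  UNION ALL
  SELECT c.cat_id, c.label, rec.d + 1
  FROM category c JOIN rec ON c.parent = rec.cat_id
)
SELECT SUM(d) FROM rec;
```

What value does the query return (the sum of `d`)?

Base: cat_id=2 (Mystery) at d 0.
Iteration 1: rows with parent in {2} -> Horror (id 6, d 1).
Iteration 2: rows with parent in {6} -> Movies (id 7, d 2), Classical (id 9, d 2).
Iteration 3: no rows with parent in {7,9}; recursion stops.
SUM(d) = 0 + 1 + 2 + 2 = 5.

5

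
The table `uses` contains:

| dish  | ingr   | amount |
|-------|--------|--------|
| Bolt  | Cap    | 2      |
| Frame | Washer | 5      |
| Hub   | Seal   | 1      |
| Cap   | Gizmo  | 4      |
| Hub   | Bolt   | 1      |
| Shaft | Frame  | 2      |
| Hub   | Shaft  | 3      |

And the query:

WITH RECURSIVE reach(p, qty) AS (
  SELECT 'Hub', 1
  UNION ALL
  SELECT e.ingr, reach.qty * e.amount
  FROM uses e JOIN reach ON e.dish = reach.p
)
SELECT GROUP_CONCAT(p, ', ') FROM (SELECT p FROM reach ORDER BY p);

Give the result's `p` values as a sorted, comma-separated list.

Bolt, Cap, Frame, Gizmo, Hub, Seal, Shaft, Washer

Base: (Hub, qty=1).
Iteration 1: components of {Hub} -> Bolt = 1*1 = 1, Seal = 1*1 = 1, Shaft = 1*3 = 3.
Iteration 2: components of {Bolt,Seal,Shaft} -> Cap = 1*2 = 2, Frame = 3*2 = 6.
Iteration 3: components of {Cap,Frame} -> Gizmo = 2*4 = 8, Washer = 6*5 = 30.
Iteration 4: no further components; recursion stops.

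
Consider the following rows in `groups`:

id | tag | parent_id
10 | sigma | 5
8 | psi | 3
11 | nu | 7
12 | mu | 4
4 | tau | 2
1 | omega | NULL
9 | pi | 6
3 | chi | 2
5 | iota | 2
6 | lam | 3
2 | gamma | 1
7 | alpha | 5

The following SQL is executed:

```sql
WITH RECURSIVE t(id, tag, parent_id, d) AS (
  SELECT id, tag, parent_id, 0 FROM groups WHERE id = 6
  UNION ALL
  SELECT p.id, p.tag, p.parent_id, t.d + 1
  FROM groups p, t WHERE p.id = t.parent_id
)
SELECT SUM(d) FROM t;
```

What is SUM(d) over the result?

Base: id=6 (lam), parent_id=3, d 0.
Iteration 1: join on id=3 -> chi (id 3, parent_id=2, d 1).
Iteration 2: join on id=2 -> gamma (id 2, parent_id=1, d 2).
Iteration 3: join on id=1 -> omega (id 1, parent_id=NULL, d 3).
Iteration 4: parent_id is NULL; no match; recursion stops.
SUM(d) = 0 + 1 + 2 + 3 = 6.

6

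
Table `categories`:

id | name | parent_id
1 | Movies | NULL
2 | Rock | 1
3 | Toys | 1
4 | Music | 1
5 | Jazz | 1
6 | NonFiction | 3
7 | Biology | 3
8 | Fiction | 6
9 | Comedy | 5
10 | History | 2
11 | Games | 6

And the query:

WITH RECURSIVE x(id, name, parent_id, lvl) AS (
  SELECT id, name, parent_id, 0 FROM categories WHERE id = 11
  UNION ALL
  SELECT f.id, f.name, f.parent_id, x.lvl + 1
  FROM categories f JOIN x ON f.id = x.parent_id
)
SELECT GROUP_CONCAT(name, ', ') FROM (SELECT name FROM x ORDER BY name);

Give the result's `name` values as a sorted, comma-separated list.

Base: id=11 (Games), parent_id=6, lvl 0.
Iteration 1: join on id=6 -> NonFiction (id 6, parent_id=3, lvl 1).
Iteration 2: join on id=3 -> Toys (id 3, parent_id=1, lvl 2).
Iteration 3: join on id=1 -> Movies (id 1, parent_id=NULL, lvl 3).
Iteration 4: parent_id is NULL; no match; recursion stops.

Games, Movies, NonFiction, Toys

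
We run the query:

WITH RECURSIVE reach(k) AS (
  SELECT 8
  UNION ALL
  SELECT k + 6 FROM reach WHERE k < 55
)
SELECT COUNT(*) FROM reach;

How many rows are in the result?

Base: k=8.
Iteration 1: 8 < 55 holds -> k = 8 + 6 = 14.
Iteration 2: 14 < 55 holds -> k = 14 + 6 = 20.
Iteration 3: 20 < 55 holds -> k = 20 + 6 = 26.
Iteration 4: 26 < 55 holds -> k = 26 + 6 = 32.
Iteration 5: 32 < 55 holds -> k = 32 + 6 = 38.
Iteration 6: 38 < 55 holds -> k = 38 + 6 = 44.
Iteration 7: 44 < 55 holds -> k = 44 + 6 = 50.
Iteration 8: 50 < 55 holds -> k = 50 + 6 = 56.
Iteration 9: 56 < 55 fails; recursion stops.
Total rows emitted: 9.

9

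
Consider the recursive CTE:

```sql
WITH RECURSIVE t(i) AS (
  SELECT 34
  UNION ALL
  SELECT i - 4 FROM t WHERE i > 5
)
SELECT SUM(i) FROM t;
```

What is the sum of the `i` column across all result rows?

Base: i=34.
Iteration 1: 34 > 5 holds -> i = 34 - 4 = 30.
Iteration 2: 30 > 5 holds -> i = 30 - 4 = 26.
Iteration 3: 26 > 5 holds -> i = 26 - 4 = 22.
Iteration 4: 22 > 5 holds -> i = 22 - 4 = 18.
Iteration 5: 18 > 5 holds -> i = 18 - 4 = 14.
Iteration 6: 14 > 5 holds -> i = 14 - 4 = 10.
Iteration 7: 10 > 5 holds -> i = 10 - 4 = 6.
Iteration 8: 6 > 5 holds -> i = 6 - 4 = 2.
Iteration 9: 2 > 5 fails; recursion stops.
SUM(i) = 34 + 30 + 26 + 22 + 18 + 14 + 10 + 6 + 2 = 162.

162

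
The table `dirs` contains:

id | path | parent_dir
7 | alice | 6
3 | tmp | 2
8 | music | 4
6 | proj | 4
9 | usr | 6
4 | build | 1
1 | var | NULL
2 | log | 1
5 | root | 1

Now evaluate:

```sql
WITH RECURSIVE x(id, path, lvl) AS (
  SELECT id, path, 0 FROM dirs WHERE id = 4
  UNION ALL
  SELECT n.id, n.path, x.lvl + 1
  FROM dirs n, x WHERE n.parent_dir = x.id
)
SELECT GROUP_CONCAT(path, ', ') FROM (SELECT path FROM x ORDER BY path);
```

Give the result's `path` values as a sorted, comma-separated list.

alice, build, music, proj, usr

Base: id=4 (build) at lvl 0.
Iteration 1: rows with parent_dir in {4} -> proj (id 6, lvl 1), music (id 8, lvl 1).
Iteration 2: rows with parent_dir in {6,8} -> alice (id 7, lvl 2), usr (id 9, lvl 2).
Iteration 3: no rows with parent_dir in {7,9}; recursion stops.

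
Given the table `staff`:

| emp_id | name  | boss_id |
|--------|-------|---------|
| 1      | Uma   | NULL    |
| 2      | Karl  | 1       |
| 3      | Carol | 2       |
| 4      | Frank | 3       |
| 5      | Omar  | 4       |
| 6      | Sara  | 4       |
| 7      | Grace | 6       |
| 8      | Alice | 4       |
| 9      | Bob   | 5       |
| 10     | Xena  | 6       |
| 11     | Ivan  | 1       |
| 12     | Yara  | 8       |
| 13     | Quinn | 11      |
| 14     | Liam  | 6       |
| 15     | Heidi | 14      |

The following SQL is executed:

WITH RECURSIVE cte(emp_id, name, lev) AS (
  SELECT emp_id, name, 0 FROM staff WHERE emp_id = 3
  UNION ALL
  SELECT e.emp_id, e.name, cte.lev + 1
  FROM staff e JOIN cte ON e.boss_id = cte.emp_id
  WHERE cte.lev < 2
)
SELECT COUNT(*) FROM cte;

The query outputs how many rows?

5

Base: emp_id=3 (Carol) at lev 0.
Iteration 1: rows with boss_id in {3} -> Frank (id 4, lev 1).
Iteration 2: rows with boss_id in {4} -> Omar (id 5, lev 2), Sara (id 6, lev 2), Alice (id 8, lev 2).
Iteration 3: lev < 2 fails for all current rows; recursion stops.
Total rows emitted: 5.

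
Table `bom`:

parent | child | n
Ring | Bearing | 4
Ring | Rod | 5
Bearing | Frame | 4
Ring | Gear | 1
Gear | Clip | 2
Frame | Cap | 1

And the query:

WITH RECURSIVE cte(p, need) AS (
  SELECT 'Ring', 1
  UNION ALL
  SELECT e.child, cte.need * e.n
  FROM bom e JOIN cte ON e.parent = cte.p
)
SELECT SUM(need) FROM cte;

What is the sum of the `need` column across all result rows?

45

Base: (Ring, need=1).
Iteration 1: components of {Ring} -> Bearing = 1*4 = 4, Gear = 1*1 = 1, Rod = 1*5 = 5.
Iteration 2: components of {Bearing,Gear,Rod} -> Clip = 1*2 = 2, Frame = 4*4 = 16.
Iteration 3: components of {Clip,Frame} -> Cap = 16*1 = 16.
Iteration 4: no further components; recursion stops.
SUM(need) = 1 + 4 + 5 + 1 + 16 + 2 + 16 = 45.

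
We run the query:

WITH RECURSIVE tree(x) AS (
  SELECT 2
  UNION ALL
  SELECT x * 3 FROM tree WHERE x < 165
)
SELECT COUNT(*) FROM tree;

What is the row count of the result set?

Base: x=2.
Iteration 1: 2 < 165 holds -> x = 2 * 3 = 6.
Iteration 2: 6 < 165 holds -> x = 6 * 3 = 18.
Iteration 3: 18 < 165 holds -> x = 18 * 3 = 54.
Iteration 4: 54 < 165 holds -> x = 54 * 3 = 162.
Iteration 5: 162 < 165 holds -> x = 162 * 3 = 486.
Iteration 6: 486 < 165 fails; recursion stops.
Total rows emitted: 6.

6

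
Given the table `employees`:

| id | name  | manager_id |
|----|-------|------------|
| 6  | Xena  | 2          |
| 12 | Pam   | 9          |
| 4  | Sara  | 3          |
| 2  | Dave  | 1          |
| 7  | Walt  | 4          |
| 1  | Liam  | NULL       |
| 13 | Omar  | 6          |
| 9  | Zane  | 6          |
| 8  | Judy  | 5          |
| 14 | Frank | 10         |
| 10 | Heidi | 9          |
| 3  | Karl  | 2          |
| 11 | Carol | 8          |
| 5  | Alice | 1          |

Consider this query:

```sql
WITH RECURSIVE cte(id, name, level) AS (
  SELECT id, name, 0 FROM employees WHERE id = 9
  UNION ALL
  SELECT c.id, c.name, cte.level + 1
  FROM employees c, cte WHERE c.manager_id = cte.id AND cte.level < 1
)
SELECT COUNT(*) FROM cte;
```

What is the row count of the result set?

3

Base: id=9 (Zane) at level 0.
Iteration 1: rows with manager_id in {9} -> Heidi (id 10, level 1), Pam (id 12, level 1).
Iteration 2: level < 1 fails for all current rows; recursion stops.
Total rows emitted: 3.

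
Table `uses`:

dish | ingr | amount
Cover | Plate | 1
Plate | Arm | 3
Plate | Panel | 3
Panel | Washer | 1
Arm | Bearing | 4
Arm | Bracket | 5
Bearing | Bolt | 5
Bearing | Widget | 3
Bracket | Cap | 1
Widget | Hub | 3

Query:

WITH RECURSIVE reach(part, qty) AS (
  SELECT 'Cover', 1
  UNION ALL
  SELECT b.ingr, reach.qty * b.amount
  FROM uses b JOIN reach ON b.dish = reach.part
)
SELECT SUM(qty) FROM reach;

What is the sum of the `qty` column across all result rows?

Base: (Cover, qty=1).
Iteration 1: components of {Cover} -> Plate = 1*1 = 1.
Iteration 2: components of {Plate} -> Arm = 1*3 = 3, Panel = 1*3 = 3.
Iteration 3: components of {Arm,Panel} -> Bearing = 3*4 = 12, Bracket = 3*5 = 15, Washer = 3*1 = 3.
Iteration 4: components of {Bearing,Bracket,Washer} -> Bolt = 12*5 = 60, Cap = 15*1 = 15, Widget = 12*3 = 36.
Iteration 5: components of {Bolt,Cap,Widget} -> Hub = 36*3 = 108.
Iteration 6: no further components; recursion stops.
SUM(qty) = 1 + 1 + 3 + 3 + 12 + 15 + 3 + 60 + 36 + 15 + 108 = 257.

257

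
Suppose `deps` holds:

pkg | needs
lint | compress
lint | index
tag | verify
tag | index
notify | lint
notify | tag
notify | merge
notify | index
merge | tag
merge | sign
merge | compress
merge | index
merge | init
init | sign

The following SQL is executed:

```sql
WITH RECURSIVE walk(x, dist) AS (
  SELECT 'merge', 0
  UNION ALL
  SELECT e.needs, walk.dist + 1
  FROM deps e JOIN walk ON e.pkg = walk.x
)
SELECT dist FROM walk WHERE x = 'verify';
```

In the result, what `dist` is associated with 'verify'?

Base: (merge, dist=0).
Iteration 1: edges from {merge} -> (compress, dist=1), (index, dist=1), (init, dist=1), (sign, dist=1), (tag, dist=1).
Iteration 2: edges from {compress,index,init,sign,tag} -> (index, dist=2), (sign, dist=2), (verify, dist=2).
Iteration 3: no outgoing edges from {index,sign,verify}; recursion stops.

2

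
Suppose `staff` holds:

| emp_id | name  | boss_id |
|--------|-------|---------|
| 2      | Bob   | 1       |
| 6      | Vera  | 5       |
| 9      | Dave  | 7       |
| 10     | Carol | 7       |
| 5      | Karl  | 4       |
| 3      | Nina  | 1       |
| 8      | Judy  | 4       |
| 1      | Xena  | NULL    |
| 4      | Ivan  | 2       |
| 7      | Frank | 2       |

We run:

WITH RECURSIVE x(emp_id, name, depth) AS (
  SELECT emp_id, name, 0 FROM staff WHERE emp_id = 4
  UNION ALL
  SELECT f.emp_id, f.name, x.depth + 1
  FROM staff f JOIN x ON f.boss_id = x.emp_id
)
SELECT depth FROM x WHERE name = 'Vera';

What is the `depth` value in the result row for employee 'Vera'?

Base: emp_id=4 (Ivan) at depth 0.
Iteration 1: rows with boss_id in {4} -> Karl (id 5, depth 1), Judy (id 8, depth 1).
Iteration 2: rows with boss_id in {5,8} -> Vera (id 6, depth 2).
Iteration 3: no rows with boss_id in {6}; recursion stops.

2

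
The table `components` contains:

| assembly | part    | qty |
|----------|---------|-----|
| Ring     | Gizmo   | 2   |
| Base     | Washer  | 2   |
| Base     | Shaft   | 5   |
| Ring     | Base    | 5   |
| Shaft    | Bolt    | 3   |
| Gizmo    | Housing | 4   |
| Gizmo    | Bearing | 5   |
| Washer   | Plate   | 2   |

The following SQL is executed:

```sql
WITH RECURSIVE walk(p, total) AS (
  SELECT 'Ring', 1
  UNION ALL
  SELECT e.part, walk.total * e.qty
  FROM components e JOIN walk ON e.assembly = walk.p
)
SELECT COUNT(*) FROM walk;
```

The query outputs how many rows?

9

Base: (Ring, total=1).
Iteration 1: components of {Ring} -> Base = 1*5 = 5, Gizmo = 1*2 = 2.
Iteration 2: components of {Base,Gizmo} -> Bearing = 2*5 = 10, Housing = 2*4 = 8, Shaft = 5*5 = 25, Washer = 5*2 = 10.
Iteration 3: components of {Bearing,Housing,Shaft,Washer} -> Bolt = 25*3 = 75, Plate = 10*2 = 20.
Iteration 4: no further components; recursion stops.
Total rows emitted: 9.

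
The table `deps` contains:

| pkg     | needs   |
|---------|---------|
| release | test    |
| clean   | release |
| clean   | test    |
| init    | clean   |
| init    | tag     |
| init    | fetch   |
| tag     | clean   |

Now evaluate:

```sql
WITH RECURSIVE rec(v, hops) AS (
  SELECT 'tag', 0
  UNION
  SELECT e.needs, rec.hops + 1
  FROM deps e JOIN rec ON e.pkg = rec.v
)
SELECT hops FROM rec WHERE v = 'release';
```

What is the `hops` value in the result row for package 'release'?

2

Base: (tag, hops=0).
Iteration 1: edges from {tag} -> (clean, hops=1).
Iteration 2: edges from {clean} -> (release, hops=2), (test, hops=2).
Iteration 3: edges from {release,test} -> (test, hops=3).
Iteration 4: no outgoing edges from {test}; recursion stops.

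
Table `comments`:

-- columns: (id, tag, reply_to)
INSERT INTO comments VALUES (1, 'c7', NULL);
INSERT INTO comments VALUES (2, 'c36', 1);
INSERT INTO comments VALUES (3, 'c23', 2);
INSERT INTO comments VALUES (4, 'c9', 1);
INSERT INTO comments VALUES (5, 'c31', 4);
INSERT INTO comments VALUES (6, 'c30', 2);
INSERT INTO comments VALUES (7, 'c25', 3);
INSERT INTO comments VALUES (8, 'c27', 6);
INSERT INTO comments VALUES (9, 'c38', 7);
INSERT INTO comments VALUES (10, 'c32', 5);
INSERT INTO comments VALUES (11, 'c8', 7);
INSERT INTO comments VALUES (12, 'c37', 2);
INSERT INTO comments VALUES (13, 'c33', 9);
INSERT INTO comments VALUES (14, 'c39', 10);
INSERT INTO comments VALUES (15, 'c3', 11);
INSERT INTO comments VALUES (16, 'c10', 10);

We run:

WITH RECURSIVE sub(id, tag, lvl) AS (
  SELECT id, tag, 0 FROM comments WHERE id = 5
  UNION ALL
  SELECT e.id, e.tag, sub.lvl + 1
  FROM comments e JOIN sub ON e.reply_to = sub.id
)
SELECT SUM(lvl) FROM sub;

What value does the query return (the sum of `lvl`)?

5

Base: id=5 (c31) at lvl 0.
Iteration 1: rows with reply_to in {5} -> c32 (id 10, lvl 1).
Iteration 2: rows with reply_to in {10} -> c39 (id 14, lvl 2), c10 (id 16, lvl 2).
Iteration 3: no rows with reply_to in {14,16}; recursion stops.
SUM(lvl) = 0 + 1 + 2 + 2 = 5.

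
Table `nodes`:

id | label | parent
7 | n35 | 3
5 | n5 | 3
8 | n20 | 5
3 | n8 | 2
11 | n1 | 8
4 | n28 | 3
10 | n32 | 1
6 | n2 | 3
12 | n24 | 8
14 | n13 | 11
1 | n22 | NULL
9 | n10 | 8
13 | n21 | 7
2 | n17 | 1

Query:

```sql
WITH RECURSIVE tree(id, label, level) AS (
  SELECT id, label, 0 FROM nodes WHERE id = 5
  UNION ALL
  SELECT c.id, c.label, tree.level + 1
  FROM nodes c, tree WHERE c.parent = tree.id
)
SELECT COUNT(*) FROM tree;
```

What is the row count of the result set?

6

Base: id=5 (n5) at level 0.
Iteration 1: rows with parent in {5} -> n20 (id 8, level 1).
Iteration 2: rows with parent in {8} -> n10 (id 9, level 2), n1 (id 11, level 2), n24 (id 12, level 2).
Iteration 3: rows with parent in {9,11,12} -> n13 (id 14, level 3).
Iteration 4: no rows with parent in {14}; recursion stops.
Total rows emitted: 6.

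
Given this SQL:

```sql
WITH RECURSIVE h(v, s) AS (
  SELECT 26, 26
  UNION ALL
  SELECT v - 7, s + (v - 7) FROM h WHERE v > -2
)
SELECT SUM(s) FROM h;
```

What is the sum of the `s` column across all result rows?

Base: v=26, s=26.
Iteration 1: 26 > -2 holds -> v = 26 - 7 = 19, s = 26 + 19 = 45.
Iteration 2: 19 > -2 holds -> v = 19 - 7 = 12, s = 45 + 12 = 57.
Iteration 3: 12 > -2 holds -> v = 12 - 7 = 5, s = 57 + 5 = 62.
Iteration 4: 5 > -2 holds -> v = 5 - 7 = -2, s = 62 + -2 = 60.
Iteration 5: -2 > -2 fails; recursion stops.
SUM(s) = 26 + 45 + 57 + 62 + 60 = 250.

250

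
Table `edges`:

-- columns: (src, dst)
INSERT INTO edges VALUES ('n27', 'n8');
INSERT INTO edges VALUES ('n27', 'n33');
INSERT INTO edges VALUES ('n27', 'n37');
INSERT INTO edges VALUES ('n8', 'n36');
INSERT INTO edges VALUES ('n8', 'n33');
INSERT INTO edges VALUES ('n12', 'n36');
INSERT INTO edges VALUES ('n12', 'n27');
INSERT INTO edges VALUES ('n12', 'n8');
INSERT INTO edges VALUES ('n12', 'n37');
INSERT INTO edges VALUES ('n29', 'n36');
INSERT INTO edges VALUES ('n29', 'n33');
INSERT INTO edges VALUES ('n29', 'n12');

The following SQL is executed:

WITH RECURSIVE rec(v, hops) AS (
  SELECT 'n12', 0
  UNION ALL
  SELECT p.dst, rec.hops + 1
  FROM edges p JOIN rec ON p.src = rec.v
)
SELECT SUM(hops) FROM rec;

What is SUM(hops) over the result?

20

Base: (n12, hops=0).
Iteration 1: edges from {n12} -> (n27, hops=1), (n36, hops=1), (n37, hops=1), (n8, hops=1).
Iteration 2: edges from {n27,n36,n37,n8} -> (n33, hops=2) x2, (n36, hops=2), (n37, hops=2), (n8, hops=2). [UNION ALL keeps all 5 new rows, including repeats]
Iteration 3: edges from {n33,n36,n37,n8} -> (n33, hops=3), (n36, hops=3).
Iteration 4: no outgoing edges from {n33,n36}; recursion stops.
SUM(hops) = 0 + 1 + 1 + 1 + 1 + 2 + 2 + 2 + 2 + 2 + 3 + 3 = 20.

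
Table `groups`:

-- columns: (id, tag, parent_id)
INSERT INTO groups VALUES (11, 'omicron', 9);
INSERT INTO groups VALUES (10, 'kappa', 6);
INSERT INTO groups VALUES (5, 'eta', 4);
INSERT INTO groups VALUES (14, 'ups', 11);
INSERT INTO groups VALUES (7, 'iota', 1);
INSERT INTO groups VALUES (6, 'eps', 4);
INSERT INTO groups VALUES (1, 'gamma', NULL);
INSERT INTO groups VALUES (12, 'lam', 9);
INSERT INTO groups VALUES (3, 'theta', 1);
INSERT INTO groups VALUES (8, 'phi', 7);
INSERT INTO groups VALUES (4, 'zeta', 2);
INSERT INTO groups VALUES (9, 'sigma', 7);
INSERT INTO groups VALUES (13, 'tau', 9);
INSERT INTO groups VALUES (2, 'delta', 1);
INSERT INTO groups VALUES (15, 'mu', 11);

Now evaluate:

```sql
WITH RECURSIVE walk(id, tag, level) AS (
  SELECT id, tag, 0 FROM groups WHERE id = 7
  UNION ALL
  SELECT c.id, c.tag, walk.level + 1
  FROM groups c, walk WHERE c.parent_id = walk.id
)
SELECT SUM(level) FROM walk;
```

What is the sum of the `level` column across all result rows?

Base: id=7 (iota) at level 0.
Iteration 1: rows with parent_id in {7} -> phi (id 8, level 1), sigma (id 9, level 1).
Iteration 2: rows with parent_id in {8,9} -> omicron (id 11, level 2), lam (id 12, level 2), tau (id 13, level 2).
Iteration 3: rows with parent_id in {11,12,13} -> ups (id 14, level 3), mu (id 15, level 3).
Iteration 4: no rows with parent_id in {14,15}; recursion stops.
SUM(level) = 0 + 1 + 1 + 2 + 2 + 2 + 3 + 3 = 14.

14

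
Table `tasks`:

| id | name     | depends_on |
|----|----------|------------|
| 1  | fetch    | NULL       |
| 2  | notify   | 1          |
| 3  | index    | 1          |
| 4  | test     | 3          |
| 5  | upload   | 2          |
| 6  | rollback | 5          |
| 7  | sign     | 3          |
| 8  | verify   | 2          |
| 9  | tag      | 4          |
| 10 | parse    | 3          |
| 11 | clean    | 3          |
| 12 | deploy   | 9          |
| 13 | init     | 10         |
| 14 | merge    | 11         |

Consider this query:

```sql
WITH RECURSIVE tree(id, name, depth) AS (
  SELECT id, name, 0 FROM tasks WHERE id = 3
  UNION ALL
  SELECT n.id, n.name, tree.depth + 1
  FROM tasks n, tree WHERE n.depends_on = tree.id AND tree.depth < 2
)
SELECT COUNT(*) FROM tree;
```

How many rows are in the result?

Base: id=3 (index) at depth 0.
Iteration 1: rows with depends_on in {3} -> test (id 4, depth 1), sign (id 7, depth 1), parse (id 10, depth 1), clean (id 11, depth 1).
Iteration 2: rows with depends_on in {4,7,10,11} -> tag (id 9, depth 2), init (id 13, depth 2), merge (id 14, depth 2).
Iteration 3: depth < 2 fails for all current rows; recursion stops.
Total rows emitted: 8.

8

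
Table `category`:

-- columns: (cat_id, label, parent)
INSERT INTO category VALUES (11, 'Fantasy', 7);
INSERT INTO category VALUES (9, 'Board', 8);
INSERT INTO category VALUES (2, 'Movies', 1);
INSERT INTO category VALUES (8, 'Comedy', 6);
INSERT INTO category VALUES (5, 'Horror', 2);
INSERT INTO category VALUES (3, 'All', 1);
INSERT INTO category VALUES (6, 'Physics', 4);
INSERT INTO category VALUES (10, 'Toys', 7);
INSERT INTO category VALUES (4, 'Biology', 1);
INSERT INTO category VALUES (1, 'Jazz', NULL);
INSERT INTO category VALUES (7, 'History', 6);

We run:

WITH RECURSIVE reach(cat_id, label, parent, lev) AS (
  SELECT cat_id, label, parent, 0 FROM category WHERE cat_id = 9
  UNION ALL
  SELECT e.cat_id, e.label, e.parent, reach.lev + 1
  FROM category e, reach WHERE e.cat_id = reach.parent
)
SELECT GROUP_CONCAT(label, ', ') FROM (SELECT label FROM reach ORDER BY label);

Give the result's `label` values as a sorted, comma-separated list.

Base: cat_id=9 (Board), parent=8, lev 0.
Iteration 1: join on cat_id=8 -> Comedy (id 8, parent=6, lev 1).
Iteration 2: join on cat_id=6 -> Physics (id 6, parent=4, lev 2).
Iteration 3: join on cat_id=4 -> Biology (id 4, parent=1, lev 3).
Iteration 4: join on cat_id=1 -> Jazz (id 1, parent=NULL, lev 4).
Iteration 5: parent is NULL; no match; recursion stops.

Biology, Board, Comedy, Jazz, Physics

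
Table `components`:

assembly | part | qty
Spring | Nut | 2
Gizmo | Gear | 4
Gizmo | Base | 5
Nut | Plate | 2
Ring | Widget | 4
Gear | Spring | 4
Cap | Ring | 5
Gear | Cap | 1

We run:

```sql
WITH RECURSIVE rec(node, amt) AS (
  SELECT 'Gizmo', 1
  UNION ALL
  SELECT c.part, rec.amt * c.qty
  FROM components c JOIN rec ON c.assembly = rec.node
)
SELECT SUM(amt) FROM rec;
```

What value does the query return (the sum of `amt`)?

226

Base: (Gizmo, amt=1).
Iteration 1: components of {Gizmo} -> Base = 1*5 = 5, Gear = 1*4 = 4.
Iteration 2: components of {Base,Gear} -> Cap = 4*1 = 4, Spring = 4*4 = 16.
Iteration 3: components of {Cap,Spring} -> Nut = 16*2 = 32, Ring = 4*5 = 20.
Iteration 4: components of {Nut,Ring} -> Plate = 32*2 = 64, Widget = 20*4 = 80.
Iteration 5: no further components; recursion stops.
SUM(amt) = 1 + 4 + 5 + 4 + 16 + 20 + 32 + 80 + 64 = 226.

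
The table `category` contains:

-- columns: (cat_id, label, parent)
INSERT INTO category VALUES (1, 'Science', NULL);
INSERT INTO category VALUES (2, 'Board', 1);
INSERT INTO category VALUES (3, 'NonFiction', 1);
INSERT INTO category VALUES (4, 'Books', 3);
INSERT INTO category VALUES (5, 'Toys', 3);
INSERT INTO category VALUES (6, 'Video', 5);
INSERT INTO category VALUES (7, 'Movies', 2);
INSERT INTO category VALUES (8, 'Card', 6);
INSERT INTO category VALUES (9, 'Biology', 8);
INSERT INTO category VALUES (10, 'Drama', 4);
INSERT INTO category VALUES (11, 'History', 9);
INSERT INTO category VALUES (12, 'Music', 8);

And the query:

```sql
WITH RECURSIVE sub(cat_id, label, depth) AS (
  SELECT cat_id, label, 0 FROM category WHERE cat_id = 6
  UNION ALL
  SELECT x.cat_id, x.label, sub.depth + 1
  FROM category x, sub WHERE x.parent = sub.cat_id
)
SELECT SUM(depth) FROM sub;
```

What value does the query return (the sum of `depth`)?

Base: cat_id=6 (Video) at depth 0.
Iteration 1: rows with parent in {6} -> Card (id 8, depth 1).
Iteration 2: rows with parent in {8} -> Biology (id 9, depth 2), Music (id 12, depth 2).
Iteration 3: rows with parent in {9,12} -> History (id 11, depth 3).
Iteration 4: no rows with parent in {11}; recursion stops.
SUM(depth) = 0 + 1 + 2 + 2 + 3 = 8.

8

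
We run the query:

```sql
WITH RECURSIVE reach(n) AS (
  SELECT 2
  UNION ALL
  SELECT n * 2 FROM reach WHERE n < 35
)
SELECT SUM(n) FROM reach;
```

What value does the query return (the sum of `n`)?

126

Base: n=2.
Iteration 1: 2 < 35 holds -> n = 2 * 2 = 4.
Iteration 2: 4 < 35 holds -> n = 4 * 2 = 8.
Iteration 3: 8 < 35 holds -> n = 8 * 2 = 16.
Iteration 4: 16 < 35 holds -> n = 16 * 2 = 32.
Iteration 5: 32 < 35 holds -> n = 32 * 2 = 64.
Iteration 6: 64 < 35 fails; recursion stops.
SUM(n) = 2 + 4 + 8 + 16 + 32 + 64 = 126.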